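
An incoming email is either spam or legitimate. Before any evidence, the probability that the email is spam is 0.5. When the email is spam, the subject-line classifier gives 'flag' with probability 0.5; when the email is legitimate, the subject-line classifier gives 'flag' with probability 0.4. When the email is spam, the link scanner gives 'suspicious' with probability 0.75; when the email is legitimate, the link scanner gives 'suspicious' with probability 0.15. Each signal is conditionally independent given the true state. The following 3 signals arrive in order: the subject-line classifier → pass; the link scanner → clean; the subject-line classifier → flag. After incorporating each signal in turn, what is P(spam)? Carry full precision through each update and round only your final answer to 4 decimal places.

Apply Bayes' rule sequentially, carrying P(spam) forward.
After the subject-line classifier='pass': P(spam) = 0.5·0.5000 / (0.5·0.5000 + 0.6·0.5000) ≈ 0.4545
After the link scanner='clean': P(spam) = 0.25·0.4545 / (0.25·0.4545 + 0.85·0.5455) ≈ 0.1969
After the subject-line classifier='flag': P(spam) = 0.5·0.1969 / (0.5·0.1969 + 0.4·0.8031) ≈ 0.2345

0.2345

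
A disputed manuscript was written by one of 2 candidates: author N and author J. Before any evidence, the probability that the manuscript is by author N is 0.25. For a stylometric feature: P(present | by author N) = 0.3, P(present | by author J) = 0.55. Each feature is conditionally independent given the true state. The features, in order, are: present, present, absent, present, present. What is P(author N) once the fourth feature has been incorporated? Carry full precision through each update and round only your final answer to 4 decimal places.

0.0776

Each posterior becomes the prior for the next update.
After 'present': P(author N) = 0.3·0.2500 / (0.3·0.2500 + 0.55·0.7500) ≈ 0.1538
After 'present': P(author N) = 0.3·0.1538 / (0.3·0.1538 + 0.55·0.8462) ≈ 0.0902
After 'absent': P(author N) = 0.7·0.0902 / (0.7·0.0902 + 0.45·0.9098) ≈ 0.1337
After 'present': P(author N) = 0.3·0.1337 / (0.3·0.1337 + 0.55·0.8663) ≈ 0.0776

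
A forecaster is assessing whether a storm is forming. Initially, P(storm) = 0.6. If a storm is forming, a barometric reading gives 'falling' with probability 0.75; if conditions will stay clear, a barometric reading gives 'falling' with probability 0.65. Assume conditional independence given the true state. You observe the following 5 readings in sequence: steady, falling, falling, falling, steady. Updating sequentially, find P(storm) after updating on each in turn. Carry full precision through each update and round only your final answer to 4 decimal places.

0.5404

Apply Bayes' rule sequentially, carrying P(storm) forward.
After 'steady': P(storm) = 0.25·0.6000 / (0.25·0.6000 + 0.35·0.4000) ≈ 0.5172
After 'falling': P(storm) = 0.75·0.5172 / (0.75·0.5172 + 0.65·0.4828) ≈ 0.5528
After 'falling': P(storm) = 0.75·0.5528 / (0.75·0.5528 + 0.65·0.4472) ≈ 0.5879
After 'falling': P(storm) = 0.75·0.5879 / (0.75·0.5879 + 0.65·0.4121) ≈ 0.6221
After 'steady': P(storm) = 0.25·0.6221 / (0.25·0.6221 + 0.35·0.3779) ≈ 0.5404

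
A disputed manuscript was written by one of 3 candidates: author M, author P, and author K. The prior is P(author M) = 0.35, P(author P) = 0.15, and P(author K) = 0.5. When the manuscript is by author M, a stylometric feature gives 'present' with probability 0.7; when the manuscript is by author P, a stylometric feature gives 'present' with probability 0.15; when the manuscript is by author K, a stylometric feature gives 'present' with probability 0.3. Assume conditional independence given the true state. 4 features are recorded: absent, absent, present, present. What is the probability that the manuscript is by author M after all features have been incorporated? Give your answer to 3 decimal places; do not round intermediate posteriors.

0.387

Each posterior becomes the prior for the next update.
After 'absent': normaliser = 0.3·0.3500 + 0.85·0.1500 + 0.7·0.5000; P(author M) ≈ 0.1803, P(author P) ≈ 0.2189, P(author K) ≈ 0.6009
After 'absent': normaliser = 0.3·0.1803 + 0.85·0.2189 + 0.7·0.6009; P(author M) ≈ 0.0818, P(author P) ≈ 0.2816, P(author K) ≈ 0.6366
After 'present': normaliser = 0.7·0.0818 + 0.15·0.2816 + 0.3·0.6366; P(author M) ≈ 0.1972, P(author P) ≈ 0.1454, P(author K) ≈ 0.6574
After 'present': normaliser = 0.7·0.1972 + 0.15·0.1454 + 0.3·0.6574; P(author M) ≈ 0.3866, P(author P) ≈ 0.0611, P(author K) ≈ 0.5523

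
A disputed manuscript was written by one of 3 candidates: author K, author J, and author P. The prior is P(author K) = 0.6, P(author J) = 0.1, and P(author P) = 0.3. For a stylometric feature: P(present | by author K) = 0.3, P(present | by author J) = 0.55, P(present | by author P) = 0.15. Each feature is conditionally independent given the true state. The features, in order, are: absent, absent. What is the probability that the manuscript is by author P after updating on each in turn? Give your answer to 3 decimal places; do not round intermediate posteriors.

After 'absent': normaliser = 0.7·0.6000 + 0.45·0.1000 + 0.85·0.3000; P(author K) ≈ 0.5833, P(author J) ≈ 0.0625, P(author P) ≈ 0.3542
After 'absent': normaliser = 0.7·0.5833 + 0.45·0.0625 + 0.85·0.3542; P(author K) ≈ 0.5537, P(author J) ≈ 0.0381, P(author P) ≈ 0.4082

0.408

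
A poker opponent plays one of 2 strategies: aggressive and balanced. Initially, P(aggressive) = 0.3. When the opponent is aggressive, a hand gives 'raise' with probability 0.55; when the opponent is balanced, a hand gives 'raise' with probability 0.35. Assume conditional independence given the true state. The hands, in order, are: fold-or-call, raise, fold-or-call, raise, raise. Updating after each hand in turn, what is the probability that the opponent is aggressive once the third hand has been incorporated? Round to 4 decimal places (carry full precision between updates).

Apply Bayes' rule sequentially, carrying P(aggressive) forward.
After 'fold-or-call': P(aggressive) = 0.45·0.3000 / (0.45·0.3000 + 0.65·0.7000) ≈ 0.2288
After 'raise': P(aggressive) = 0.55·0.2288 / (0.55·0.2288 + 0.35·0.7712) ≈ 0.3180
After 'fold-or-call': P(aggressive) = 0.45·0.3180 / (0.45·0.3180 + 0.65·0.6820) ≈ 0.2440

0.2440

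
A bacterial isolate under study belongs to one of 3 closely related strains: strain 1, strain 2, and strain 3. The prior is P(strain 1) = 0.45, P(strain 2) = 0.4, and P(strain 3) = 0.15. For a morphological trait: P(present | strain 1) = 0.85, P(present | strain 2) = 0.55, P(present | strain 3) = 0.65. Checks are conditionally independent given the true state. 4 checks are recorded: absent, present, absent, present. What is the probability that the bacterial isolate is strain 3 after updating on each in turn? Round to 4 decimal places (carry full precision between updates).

0.1961

After 'absent': normaliser = 0.15·0.4500 + 0.45·0.4000 + 0.35·0.1500; P(strain 1) ≈ 0.2250, P(strain 2) ≈ 0.6000, P(strain 3) ≈ 0.1750
After 'present': normaliser = 0.85·0.2250 + 0.55·0.6000 + 0.65·0.1750; P(strain 1) ≈ 0.3012, P(strain 2) ≈ 0.5197, P(strain 3) ≈ 0.1791
After 'absent': normaliser = 0.15·0.3012 + 0.45·0.5197 + 0.35·0.1791; P(strain 1) ≈ 0.1322, P(strain 2) ≈ 0.6843, P(strain 3) ≈ 0.1835
After 'present': normaliser = 0.85·0.1322 + 0.55·0.6843 + 0.65·0.1835; P(strain 1) ≈ 0.1848, P(strain 2) ≈ 0.6190, P(strain 3) ≈ 0.1961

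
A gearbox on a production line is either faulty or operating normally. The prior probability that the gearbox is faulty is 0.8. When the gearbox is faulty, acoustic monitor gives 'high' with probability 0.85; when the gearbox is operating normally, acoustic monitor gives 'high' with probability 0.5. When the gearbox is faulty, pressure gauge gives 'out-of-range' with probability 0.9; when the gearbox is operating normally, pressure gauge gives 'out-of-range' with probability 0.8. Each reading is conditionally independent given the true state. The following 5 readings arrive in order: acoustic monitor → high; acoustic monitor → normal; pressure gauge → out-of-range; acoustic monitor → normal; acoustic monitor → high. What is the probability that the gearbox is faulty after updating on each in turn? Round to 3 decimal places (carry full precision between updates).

After acoustic monitor='high': P(faulty) = 0.85·0.8000 / (0.85·0.8000 + 0.5·0.2000) ≈ 0.8718
After acoustic monitor='normal': P(faulty) = 0.15·0.8718 / (0.15·0.8718 + 0.5·0.1282) ≈ 0.6711
After pressure gauge='out-of-range': P(faulty) = 0.9·0.6711 / (0.9·0.6711 + 0.8·0.3289) ≈ 0.6965
After acoustic monitor='normal': P(faulty) = 0.15·0.6965 / (0.15·0.6965 + 0.5·0.3035) ≈ 0.4078
After acoustic monitor='high': P(faulty) = 0.85·0.4078 / (0.85·0.4078 + 0.5·0.5922) ≈ 0.5393

0.539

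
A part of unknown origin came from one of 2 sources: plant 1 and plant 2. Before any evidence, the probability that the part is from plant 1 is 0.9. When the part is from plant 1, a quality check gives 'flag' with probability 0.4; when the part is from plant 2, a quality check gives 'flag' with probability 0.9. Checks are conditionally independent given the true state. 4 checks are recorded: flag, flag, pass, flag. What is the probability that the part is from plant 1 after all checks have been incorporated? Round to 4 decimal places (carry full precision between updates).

After 'flag': P(plant 1) = 0.4·0.9000 / (0.4·0.9000 + 0.9·0.1000) ≈ 0.8000
After 'flag': P(plant 1) = 0.4·0.8000 / (0.4·0.8000 + 0.9·0.2000) ≈ 0.6400
After 'pass': P(plant 1) = 0.6·0.6400 / (0.6·0.6400 + 0.1·0.3600) ≈ 0.9143
After 'flag': P(plant 1) = 0.4·0.9143 / (0.4·0.9143 + 0.9·0.0857) ≈ 0.8258

0.8258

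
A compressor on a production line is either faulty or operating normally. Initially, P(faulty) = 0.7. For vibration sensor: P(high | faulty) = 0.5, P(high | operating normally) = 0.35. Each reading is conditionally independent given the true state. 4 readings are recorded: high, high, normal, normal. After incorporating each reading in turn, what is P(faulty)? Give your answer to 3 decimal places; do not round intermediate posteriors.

0.738

Each posterior becomes the prior for the next update.
After 'high': P(faulty) = 0.5·0.7000 / (0.5·0.7000 + 0.35·0.3000) ≈ 0.7692
After 'high': P(faulty) = 0.5·0.7692 / (0.5·0.7692 + 0.35·0.2308) ≈ 0.8264
After 'normal': P(faulty) = 0.5·0.8264 / (0.5·0.8264 + 0.65·0.1736) ≈ 0.7855
After 'normal': P(faulty) = 0.5·0.7855 / (0.5·0.7855 + 0.65·0.2145) ≈ 0.7381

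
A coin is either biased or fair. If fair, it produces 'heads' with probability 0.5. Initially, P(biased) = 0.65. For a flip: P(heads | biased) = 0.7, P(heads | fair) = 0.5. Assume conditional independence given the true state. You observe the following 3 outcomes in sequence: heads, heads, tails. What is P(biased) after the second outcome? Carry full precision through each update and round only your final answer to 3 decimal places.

Each posterior becomes the prior for the next update.
After 'heads': P(biased) = 0.7·0.6500 / (0.7·0.6500 + 0.5·0.3500) ≈ 0.7222
After 'heads': P(biased) = 0.7·0.7222 / (0.7·0.7222 + 0.5·0.2778) ≈ 0.7845

0.784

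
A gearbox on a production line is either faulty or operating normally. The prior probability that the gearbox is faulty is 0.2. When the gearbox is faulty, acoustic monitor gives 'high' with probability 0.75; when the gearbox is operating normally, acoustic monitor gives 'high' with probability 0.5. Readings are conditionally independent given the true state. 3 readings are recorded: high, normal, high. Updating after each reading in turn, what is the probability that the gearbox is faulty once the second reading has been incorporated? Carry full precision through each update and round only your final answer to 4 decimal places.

After 'high': P(faulty) = 0.75·0.2000 / (0.75·0.2000 + 0.5·0.8000) ≈ 0.2727
After 'normal': P(faulty) = 0.25·0.2727 / (0.25·0.2727 + 0.5·0.7273) ≈ 0.1579

0.1579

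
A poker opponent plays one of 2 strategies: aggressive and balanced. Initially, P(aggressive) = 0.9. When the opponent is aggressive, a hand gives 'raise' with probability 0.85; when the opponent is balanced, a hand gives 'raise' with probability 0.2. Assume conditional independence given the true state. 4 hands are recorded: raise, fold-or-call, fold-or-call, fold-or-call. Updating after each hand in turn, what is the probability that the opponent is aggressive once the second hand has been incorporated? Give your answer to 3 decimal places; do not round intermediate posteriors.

0.878

After 'raise': P(aggressive) = 0.85·0.9000 / (0.85·0.9000 + 0.2·0.1000) ≈ 0.9745
After 'fold-or-call': P(aggressive) = 0.15·0.9745 / (0.15·0.9745 + 0.8·0.0255) ≈ 0.8776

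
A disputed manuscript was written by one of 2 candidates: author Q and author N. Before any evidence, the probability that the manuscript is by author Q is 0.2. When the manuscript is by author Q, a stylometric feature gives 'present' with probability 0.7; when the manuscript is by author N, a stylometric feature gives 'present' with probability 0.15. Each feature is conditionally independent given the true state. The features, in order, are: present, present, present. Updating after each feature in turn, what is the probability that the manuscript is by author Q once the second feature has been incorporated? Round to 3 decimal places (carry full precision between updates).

Apply Bayes' rule sequentially, carrying P(author Q) forward.
After 'present': P(author Q) = 0.7·0.2000 / (0.7·0.2000 + 0.15·0.8000) ≈ 0.5385
After 'present': P(author Q) = 0.7·0.5385 / (0.7·0.5385 + 0.15·0.4615) ≈ 0.8448

0.845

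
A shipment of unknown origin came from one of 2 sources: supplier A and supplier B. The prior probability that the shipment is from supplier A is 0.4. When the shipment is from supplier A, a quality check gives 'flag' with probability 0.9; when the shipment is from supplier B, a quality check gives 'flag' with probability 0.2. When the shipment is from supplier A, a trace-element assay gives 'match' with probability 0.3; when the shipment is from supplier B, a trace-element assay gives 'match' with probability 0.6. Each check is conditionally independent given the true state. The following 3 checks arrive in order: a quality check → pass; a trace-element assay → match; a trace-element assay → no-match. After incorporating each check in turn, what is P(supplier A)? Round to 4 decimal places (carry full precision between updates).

After a quality check='pass': P(supplier A) = 0.1·0.4000 / (0.1·0.4000 + 0.8·0.6000) ≈ 0.0769
After a trace-element assay='match': P(supplier A) = 0.3·0.0769 / (0.3·0.0769 + 0.6·0.9231) ≈ 0.0400
After a trace-element assay='no-match': P(supplier A) = 0.7·0.0400 / (0.7·0.0400 + 0.4·0.9600) ≈ 0.0680

0.0680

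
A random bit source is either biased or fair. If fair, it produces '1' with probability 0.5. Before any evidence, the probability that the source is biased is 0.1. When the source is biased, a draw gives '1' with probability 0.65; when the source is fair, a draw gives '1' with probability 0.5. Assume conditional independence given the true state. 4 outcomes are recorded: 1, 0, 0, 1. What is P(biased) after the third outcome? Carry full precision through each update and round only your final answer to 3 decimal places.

0.066

After '1': P(biased) = 0.65·0.1000 / (0.65·0.1000 + 0.5·0.9000) ≈ 0.1262
After '0': P(biased) = 0.35·0.1262 / (0.35·0.1262 + 0.5·0.8738) ≈ 0.0918
After '0': P(biased) = 0.35·0.0918 / (0.35·0.0918 + 0.5·0.9082) ≈ 0.0661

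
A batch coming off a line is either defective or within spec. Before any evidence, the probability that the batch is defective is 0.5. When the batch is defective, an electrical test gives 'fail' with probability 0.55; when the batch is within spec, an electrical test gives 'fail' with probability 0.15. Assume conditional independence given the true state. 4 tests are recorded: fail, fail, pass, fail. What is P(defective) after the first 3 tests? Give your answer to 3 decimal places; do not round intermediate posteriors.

After 'fail': P(defective) = 0.55·0.5000 / (0.55·0.5000 + 0.15·0.5000) ≈ 0.7857
After 'fail': P(defective) = 0.55·0.7857 / (0.55·0.7857 + 0.15·0.2143) ≈ 0.9308
After 'pass': P(defective) = 0.45·0.9308 / (0.45·0.9308 + 0.85·0.0692) ≈ 0.8768

0.877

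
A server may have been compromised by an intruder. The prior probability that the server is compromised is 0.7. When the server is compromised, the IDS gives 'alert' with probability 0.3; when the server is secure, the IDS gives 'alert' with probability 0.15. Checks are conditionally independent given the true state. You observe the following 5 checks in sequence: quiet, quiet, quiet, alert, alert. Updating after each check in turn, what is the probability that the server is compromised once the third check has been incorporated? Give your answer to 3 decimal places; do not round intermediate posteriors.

0.566

After 'quiet': P(compromised) = 0.7·0.7000 / (0.7·0.7000 + 0.85·0.3000) ≈ 0.6577
After 'quiet': P(compromised) = 0.7·0.6577 / (0.7·0.6577 + 0.85·0.3423) ≈ 0.6128
After 'quiet': P(compromised) = 0.7·0.6128 / (0.7·0.6128 + 0.85·0.3872) ≈ 0.5658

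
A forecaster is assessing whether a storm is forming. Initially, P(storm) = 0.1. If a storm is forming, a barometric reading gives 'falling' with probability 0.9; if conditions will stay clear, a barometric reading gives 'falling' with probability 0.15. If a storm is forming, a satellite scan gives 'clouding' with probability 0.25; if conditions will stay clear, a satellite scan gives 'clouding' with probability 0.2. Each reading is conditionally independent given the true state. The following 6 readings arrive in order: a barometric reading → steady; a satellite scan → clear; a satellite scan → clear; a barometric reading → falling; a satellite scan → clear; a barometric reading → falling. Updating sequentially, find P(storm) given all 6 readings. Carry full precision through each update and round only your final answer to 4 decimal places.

After a barometric reading='steady': P(storm) = 0.1·0.1000 / (0.1·0.1000 + 0.85·0.9000) ≈ 0.0129
After a satellite scan='clear': P(storm) = 0.75·0.0129 / (0.75·0.0129 + 0.8·0.9871) ≈ 0.0121
After a satellite scan='clear': P(storm) = 0.75·0.0121 / (0.75·0.0121 + 0.8·0.9879) ≈ 0.0114
After a barometric reading='falling': P(storm) = 0.9·0.0114 / (0.9·0.0114 + 0.15·0.9886) ≈ 0.0645
After a satellite scan='clear': P(storm) = 0.75·0.0645 / (0.75·0.0645 + 0.8·0.9355) ≈ 0.0607
After a barometric reading='falling': P(storm) = 0.9·0.0607 / (0.9·0.0607 + 0.15·0.9393) ≈ 0.2794

0.2794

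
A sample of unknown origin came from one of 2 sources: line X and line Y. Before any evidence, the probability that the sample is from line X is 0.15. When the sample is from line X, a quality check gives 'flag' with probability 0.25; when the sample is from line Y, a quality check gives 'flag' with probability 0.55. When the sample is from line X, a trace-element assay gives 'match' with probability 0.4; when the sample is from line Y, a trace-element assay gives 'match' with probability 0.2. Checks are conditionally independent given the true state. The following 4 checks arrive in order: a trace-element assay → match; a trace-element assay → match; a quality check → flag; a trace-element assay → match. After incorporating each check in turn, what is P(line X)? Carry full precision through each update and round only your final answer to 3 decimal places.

After a trace-element assay='match': P(line X) = 0.4·0.1500 / (0.4·0.1500 + 0.2·0.8500) ≈ 0.2609
After a trace-element assay='match': P(line X) = 0.4·0.2609 / (0.4·0.2609 + 0.2·0.7391) ≈ 0.4138
After a quality check='flag': P(line X) = 0.25·0.4138 / (0.25·0.4138 + 0.55·0.5862) ≈ 0.2429
After a trace-element assay='match': P(line X) = 0.4·0.2429 / (0.4·0.2429 + 0.2·0.7571) ≈ 0.3909

0.391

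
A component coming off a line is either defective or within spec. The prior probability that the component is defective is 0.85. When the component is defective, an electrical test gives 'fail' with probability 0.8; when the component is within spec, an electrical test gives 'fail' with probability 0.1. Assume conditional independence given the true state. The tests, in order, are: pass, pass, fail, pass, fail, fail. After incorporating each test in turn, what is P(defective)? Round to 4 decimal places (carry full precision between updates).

0.9695

Apply Bayes' rule sequentially, carrying P(defective) forward.
After 'pass': P(defective) = 0.2·0.8500 / (0.2·0.8500 + 0.9·0.1500) ≈ 0.5574
After 'pass': P(defective) = 0.2·0.5574 / (0.2·0.5574 + 0.9·0.4426) ≈ 0.2186
After 'fail': P(defective) = 0.8·0.2186 / (0.8·0.2186 + 0.1·0.7814) ≈ 0.6912
After 'pass': P(defective) = 0.2·0.6912 / (0.2·0.6912 + 0.9·0.3088) ≈ 0.3322
After 'fail': P(defective) = 0.8·0.3322 / (0.8·0.3322 + 0.1·0.6678) ≈ 0.7992
After 'fail': P(defective) = 0.8·0.7992 / (0.8·0.7992 + 0.1·0.2008) ≈ 0.9695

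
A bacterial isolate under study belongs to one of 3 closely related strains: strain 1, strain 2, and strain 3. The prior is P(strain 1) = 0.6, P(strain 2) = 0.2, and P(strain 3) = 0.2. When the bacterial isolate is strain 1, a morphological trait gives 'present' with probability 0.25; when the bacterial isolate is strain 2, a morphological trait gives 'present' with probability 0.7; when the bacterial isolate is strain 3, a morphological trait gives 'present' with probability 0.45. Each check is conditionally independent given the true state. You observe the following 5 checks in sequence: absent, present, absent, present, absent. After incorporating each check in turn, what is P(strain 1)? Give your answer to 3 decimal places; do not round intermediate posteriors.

0.628

After 'absent': normaliser = 0.75·0.6000 + 0.3·0.2000 + 0.55·0.2000; P(strain 1) ≈ 0.7258, P(strain 2) ≈ 0.0968, P(strain 3) ≈ 0.1774
After 'present': normaliser = 0.25·0.7258 + 0.7·0.0968 + 0.45·0.1774; P(strain 1) ≈ 0.5515, P(strain 2) ≈ 0.2059, P(strain 3) ≈ 0.2426
After 'absent': normaliser = 0.75·0.5515 + 0.3·0.2059 + 0.55·0.2426; P(strain 1) ≈ 0.6793, P(strain 2) ≈ 0.1014, P(strain 3) ≈ 0.2192
After 'present': normaliser = 0.25·0.6793 + 0.7·0.1014 + 0.45·0.2192; P(strain 1) ≈ 0.5003, P(strain 2) ≈ 0.2092, P(strain 3) ≈ 0.2906
After 'absent': normaliser = 0.75·0.5003 + 0.3·0.2092 + 0.55·0.2906; P(strain 1) ≈ 0.6277, P(strain 2) ≈ 0.1050, P(strain 3) ≈ 0.2673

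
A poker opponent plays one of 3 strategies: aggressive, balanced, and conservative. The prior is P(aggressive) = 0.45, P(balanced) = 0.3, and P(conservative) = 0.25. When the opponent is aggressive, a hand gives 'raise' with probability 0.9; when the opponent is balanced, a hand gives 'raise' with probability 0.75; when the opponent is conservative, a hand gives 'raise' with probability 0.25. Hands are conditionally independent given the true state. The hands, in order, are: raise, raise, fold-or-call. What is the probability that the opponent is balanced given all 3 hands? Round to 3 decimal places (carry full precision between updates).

0.467

After 'raise': normaliser = 0.9·0.4500 + 0.75·0.3000 + 0.25·0.2500; P(aggressive) ≈ 0.5848, P(balanced) ≈ 0.3249, P(conservative) ≈ 0.0903
After 'raise': normaliser = 0.9·0.5848 + 0.75·0.3249 + 0.25·0.0903; P(aggressive) ≈ 0.6641, P(balanced) ≈ 0.3074, P(conservative) ≈ 0.0285
After 'fold-or-call': normaliser = 0.1·0.6641 + 0.25·0.3074 + 0.75·0.0285; P(aggressive) ≈ 0.4034, P(balanced) ≈ 0.4669, P(conservative) ≈ 0.1297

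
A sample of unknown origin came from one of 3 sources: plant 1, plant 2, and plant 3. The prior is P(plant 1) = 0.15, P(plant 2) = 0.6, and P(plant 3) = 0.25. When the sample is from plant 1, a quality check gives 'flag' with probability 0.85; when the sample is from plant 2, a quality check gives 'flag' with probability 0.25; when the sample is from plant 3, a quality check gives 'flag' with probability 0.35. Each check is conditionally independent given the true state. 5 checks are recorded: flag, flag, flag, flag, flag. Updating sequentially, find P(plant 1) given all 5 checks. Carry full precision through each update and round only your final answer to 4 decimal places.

After 'flag': normaliser = 0.85·0.1500 + 0.25·0.6000 + 0.35·0.2500; P(plant 1) ≈ 0.3493, P(plant 2) ≈ 0.4110, P(plant 3) ≈ 0.2397
After 'flag': normaliser = 0.85·0.3493 + 0.25·0.4110 + 0.35·0.2397; P(plant 1) ≈ 0.6140, P(plant 2) ≈ 0.2125, P(plant 3) ≈ 0.1735
After 'flag': normaliser = 0.85·0.6140 + 0.25·0.2125 + 0.35·0.1735; P(plant 1) ≈ 0.8209, P(plant 2) ≈ 0.0835, P(plant 3) ≈ 0.0955
After 'flag': normaliser = 0.85·0.8209 + 0.25·0.0835 + 0.35·0.0955; P(plant 1) ≈ 0.9278, P(plant 2) ≈ 0.0278, P(plant 3) ≈ 0.0445
After 'flag': normaliser = 0.85·0.9278 + 0.25·0.0278 + 0.35·0.0445; P(plant 1) ≈ 0.9723, P(plant 2) ≈ 0.0086, P(plant 3) ≈ 0.0192

0.9723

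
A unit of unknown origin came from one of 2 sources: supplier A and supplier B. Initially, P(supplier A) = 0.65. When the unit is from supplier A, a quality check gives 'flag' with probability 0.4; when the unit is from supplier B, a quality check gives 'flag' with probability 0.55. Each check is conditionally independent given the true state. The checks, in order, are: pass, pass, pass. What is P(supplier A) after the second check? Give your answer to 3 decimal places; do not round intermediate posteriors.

0.768

After 'pass': P(supplier A) = 0.6·0.6500 / (0.6·0.6500 + 0.45·0.3500) ≈ 0.7123
After 'pass': P(supplier A) = 0.6·0.7123 / (0.6·0.7123 + 0.45·0.2877) ≈ 0.7675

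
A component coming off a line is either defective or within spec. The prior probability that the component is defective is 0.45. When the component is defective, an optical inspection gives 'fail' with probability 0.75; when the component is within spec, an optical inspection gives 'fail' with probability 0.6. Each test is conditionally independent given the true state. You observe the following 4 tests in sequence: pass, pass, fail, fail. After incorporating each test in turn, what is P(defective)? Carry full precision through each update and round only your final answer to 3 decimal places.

0.333

After 'pass': P(defective) = 0.25·0.4500 / (0.25·0.4500 + 0.4·0.5500) ≈ 0.3383
After 'pass': P(defective) = 0.25·0.3383 / (0.25·0.3383 + 0.4·0.6617) ≈ 0.2422
After 'fail': P(defective) = 0.75·0.2422 / (0.75·0.2422 + 0.6·0.7578) ≈ 0.2855
After 'fail': P(defective) = 0.75·0.2855 / (0.75·0.2855 + 0.6·0.7145) ≈ 0.3331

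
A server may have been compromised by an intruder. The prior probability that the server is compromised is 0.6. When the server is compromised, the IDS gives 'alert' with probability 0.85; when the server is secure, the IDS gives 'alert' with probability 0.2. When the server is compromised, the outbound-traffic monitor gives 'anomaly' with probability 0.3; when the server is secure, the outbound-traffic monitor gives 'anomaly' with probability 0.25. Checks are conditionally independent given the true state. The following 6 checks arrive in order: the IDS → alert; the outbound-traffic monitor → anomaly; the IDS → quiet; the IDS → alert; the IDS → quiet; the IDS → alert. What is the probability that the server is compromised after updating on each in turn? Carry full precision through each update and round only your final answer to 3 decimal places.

Apply Bayes' rule sequentially, carrying P(compromised) forward.
After the IDS='alert': P(compromised) = 0.85·0.6000 / (0.85·0.6000 + 0.2·0.4000) ≈ 0.8644
After the outbound-traffic monitor='anomaly': P(compromised) = 0.3·0.8644 / (0.3·0.8644 + 0.25·0.1356) ≈ 0.8844
After the IDS='quiet': P(compromised) = 0.15·0.8844 / (0.15·0.8844 + 0.8·0.1156) ≈ 0.5892
After the IDS='alert': P(compromised) = 0.85·0.5892 / (0.85·0.5892 + 0.2·0.4108) ≈ 0.8591
After the IDS='quiet': P(compromised) = 0.15·0.8591 / (0.15·0.8591 + 0.8·0.1409) ≈ 0.5334
After the IDS='alert': P(compromised) = 0.85·0.5334 / (0.85·0.5334 + 0.2·0.4666) ≈ 0.8293

0.829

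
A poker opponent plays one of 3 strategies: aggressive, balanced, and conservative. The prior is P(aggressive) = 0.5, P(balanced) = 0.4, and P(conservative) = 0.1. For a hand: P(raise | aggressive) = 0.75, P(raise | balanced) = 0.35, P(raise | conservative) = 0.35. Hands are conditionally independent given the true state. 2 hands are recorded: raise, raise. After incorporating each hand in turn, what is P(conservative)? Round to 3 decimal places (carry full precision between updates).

0.036

After 'raise': normaliser = 0.75·0.5000 + 0.35·0.4000 + 0.35·0.1000; P(aggressive) ≈ 0.6818, P(balanced) ≈ 0.2545, P(conservative) ≈ 0.0636
After 'raise': normaliser = 0.75·0.6818 + 0.35·0.2545 + 0.35·0.0636; P(aggressive) ≈ 0.8212, P(balanced) ≈ 0.1431, P(conservative) ≈ 0.0358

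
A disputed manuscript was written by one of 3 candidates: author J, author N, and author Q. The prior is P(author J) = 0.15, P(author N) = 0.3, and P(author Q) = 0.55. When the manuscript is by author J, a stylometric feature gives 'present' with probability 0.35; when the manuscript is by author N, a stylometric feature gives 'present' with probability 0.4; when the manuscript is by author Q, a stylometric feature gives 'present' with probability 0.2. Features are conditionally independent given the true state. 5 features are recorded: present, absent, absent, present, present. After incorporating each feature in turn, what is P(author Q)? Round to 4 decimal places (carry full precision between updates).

0.2263

Each posterior becomes the prior for the next update.
After 'present': normaliser = 0.35·0.1500 + 0.4·0.3000 + 0.2·0.5500; P(author J) ≈ 0.1858, P(author N) ≈ 0.4248, P(author Q) ≈ 0.3894
After 'absent': normaliser = 0.65·0.1858 + 0.6·0.4248 + 0.8·0.3894; P(author J) ≈ 0.1758, P(author N) ≈ 0.3709, P(author Q) ≈ 0.4533
After 'absent': normaliser = 0.65·0.1758 + 0.6·0.3709 + 0.8·0.4533; P(author J) ≈ 0.1634, P(author N) ≈ 0.3182, P(author Q) ≈ 0.5185
After 'present': normaliser = 0.35·0.1634 + 0.4·0.3182 + 0.2·0.5185; P(author J) ≈ 0.1984, P(author N) ≈ 0.4417, P(author Q) ≈ 0.3599
After 'present': normaliser = 0.35·0.1984 + 0.4·0.4417 + 0.2·0.3599; P(author J) ≈ 0.2183, P(author N) ≈ 0.5554, P(author Q) ≈ 0.2263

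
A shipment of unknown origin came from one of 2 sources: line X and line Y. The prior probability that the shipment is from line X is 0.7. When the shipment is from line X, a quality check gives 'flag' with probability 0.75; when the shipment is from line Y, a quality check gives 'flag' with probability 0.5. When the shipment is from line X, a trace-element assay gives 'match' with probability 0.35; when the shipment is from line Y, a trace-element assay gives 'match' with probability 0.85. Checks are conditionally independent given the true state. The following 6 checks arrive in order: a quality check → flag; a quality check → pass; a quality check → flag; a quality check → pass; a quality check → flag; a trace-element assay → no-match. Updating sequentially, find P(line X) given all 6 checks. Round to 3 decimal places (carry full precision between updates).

After a quality check='flag': P(line X) = 0.75·0.7000 / (0.75·0.7000 + 0.5·0.3000) ≈ 0.7778
After a quality check='pass': P(line X) = 0.25·0.7778 / (0.25·0.7778 + 0.5·0.2222) ≈ 0.6364
After a quality check='flag': P(line X) = 0.75·0.6364 / (0.75·0.6364 + 0.5·0.3636) ≈ 0.7241
After a quality check='pass': P(line X) = 0.25·0.7241 / (0.25·0.7241 + 0.5·0.2759) ≈ 0.5676
After a quality check='flag': P(line X) = 0.75·0.5676 / (0.75·0.5676 + 0.5·0.4324) ≈ 0.6632
After a trace-element assay='no-match': P(line X) = 0.65·0.6632 / (0.65·0.6632 + 0.15·0.3368) ≈ 0.8951

0.895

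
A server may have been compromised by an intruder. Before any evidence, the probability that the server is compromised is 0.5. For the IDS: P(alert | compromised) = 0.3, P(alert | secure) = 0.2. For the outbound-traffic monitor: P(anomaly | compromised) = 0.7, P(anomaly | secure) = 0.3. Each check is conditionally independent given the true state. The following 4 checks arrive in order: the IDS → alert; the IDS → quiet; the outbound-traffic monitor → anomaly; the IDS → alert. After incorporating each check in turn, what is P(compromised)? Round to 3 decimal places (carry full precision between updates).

0.821

After the IDS='alert': P(compromised) = 0.3·0.5000 / (0.3·0.5000 + 0.2·0.5000) ≈ 0.6000
After the IDS='quiet': P(compromised) = 0.7·0.6000 / (0.7·0.6000 + 0.8·0.4000) ≈ 0.5676
After the outbound-traffic monitor='anomaly': P(compromised) = 0.7·0.5676 / (0.7·0.5676 + 0.3·0.4324) ≈ 0.7538
After the IDS='alert': P(compromised) = 0.3·0.7538 / (0.3·0.7538 + 0.2·0.2462) ≈ 0.8212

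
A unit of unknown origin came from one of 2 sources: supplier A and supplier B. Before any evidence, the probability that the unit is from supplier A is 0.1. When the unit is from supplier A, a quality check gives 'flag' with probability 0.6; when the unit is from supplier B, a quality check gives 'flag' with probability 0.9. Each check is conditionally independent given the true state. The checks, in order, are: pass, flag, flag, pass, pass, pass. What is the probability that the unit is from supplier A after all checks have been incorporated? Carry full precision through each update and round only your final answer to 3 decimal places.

0.927

After 'pass': P(supplier A) = 0.4·0.1000 / (0.4·0.1000 + 0.1·0.9000) ≈ 0.3077
After 'flag': P(supplier A) = 0.6·0.3077 / (0.6·0.3077 + 0.9·0.6923) ≈ 0.2286
After 'flag': P(supplier A) = 0.6·0.2286 / (0.6·0.2286 + 0.9·0.7714) ≈ 0.1649
After 'pass': P(supplier A) = 0.4·0.1649 / (0.4·0.1649 + 0.1·0.8351) ≈ 0.4414
After 'pass': P(supplier A) = 0.4·0.4414 / (0.4·0.4414 + 0.1·0.5586) ≈ 0.7596
After 'pass': P(supplier A) = 0.4·0.7596 / (0.4·0.7596 + 0.1·0.2404) ≈ 0.9267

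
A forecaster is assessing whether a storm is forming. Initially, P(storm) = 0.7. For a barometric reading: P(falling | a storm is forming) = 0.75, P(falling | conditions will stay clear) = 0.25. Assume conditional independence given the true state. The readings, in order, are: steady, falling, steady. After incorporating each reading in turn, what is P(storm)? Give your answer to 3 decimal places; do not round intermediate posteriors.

After 'steady': P(storm) = 0.25·0.7000 / (0.25·0.7000 + 0.75·0.3000) ≈ 0.4375
After 'falling': P(storm) = 0.75·0.4375 / (0.75·0.4375 + 0.25·0.5625) ≈ 0.7000
After 'steady': P(storm) = 0.25·0.7000 / (0.25·0.7000 + 0.75·0.3000) ≈ 0.4375

0.438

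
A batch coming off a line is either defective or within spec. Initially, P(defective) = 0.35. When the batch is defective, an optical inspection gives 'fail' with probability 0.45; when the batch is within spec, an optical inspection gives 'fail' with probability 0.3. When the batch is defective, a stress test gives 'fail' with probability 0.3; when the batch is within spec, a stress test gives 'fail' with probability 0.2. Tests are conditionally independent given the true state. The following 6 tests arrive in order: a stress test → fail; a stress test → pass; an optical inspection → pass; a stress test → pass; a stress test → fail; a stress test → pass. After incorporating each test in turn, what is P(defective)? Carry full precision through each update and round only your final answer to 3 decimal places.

After a stress test='fail': P(defective) = 0.3·0.3500 / (0.3·0.3500 + 0.2·0.6500) ≈ 0.4468
After a stress test='pass': P(defective) = 0.7·0.4468 / (0.7·0.4468 + 0.8·0.5532) ≈ 0.4141
After an optical inspection='pass': P(defective) = 0.55·0.4141 / (0.55·0.4141 + 0.7·0.5859) ≈ 0.3570
After a stress test='pass': P(defective) = 0.7·0.3570 / (0.7·0.3570 + 0.8·0.6430) ≈ 0.3270
After a stress test='fail': P(defective) = 0.3·0.3270 / (0.3·0.3270 + 0.2·0.6730) ≈ 0.4216
After a stress test='pass': P(defective) = 0.7·0.4216 / (0.7·0.4216 + 0.8·0.5784) ≈ 0.3894

0.389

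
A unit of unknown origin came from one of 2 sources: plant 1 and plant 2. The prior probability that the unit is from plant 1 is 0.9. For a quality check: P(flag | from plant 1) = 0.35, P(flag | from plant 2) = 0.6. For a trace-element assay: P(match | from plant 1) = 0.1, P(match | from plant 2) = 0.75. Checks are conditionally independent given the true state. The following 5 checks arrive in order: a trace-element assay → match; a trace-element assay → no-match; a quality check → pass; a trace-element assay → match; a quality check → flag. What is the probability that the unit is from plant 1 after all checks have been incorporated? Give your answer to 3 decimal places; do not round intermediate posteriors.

0.353

Apply Bayes' rule sequentially, carrying P(plant 1) forward.
After a trace-element assay='match': P(plant 1) = 0.1·0.9000 / (0.1·0.9000 + 0.75·0.1000) ≈ 0.5455
After a trace-element assay='no-match': P(plant 1) = 0.9·0.5455 / (0.9·0.5455 + 0.25·0.4545) ≈ 0.8120
After a quality check='pass': P(plant 1) = 0.65·0.8120 / (0.65·0.8120 + 0.4·0.1880) ≈ 0.8753
After a trace-element assay='match': P(plant 1) = 0.1·0.8753 / (0.1·0.8753 + 0.75·0.1247) ≈ 0.4835
After a quality check='flag': P(plant 1) = 0.35·0.4835 / (0.35·0.4835 + 0.6·0.5165) ≈ 0.3532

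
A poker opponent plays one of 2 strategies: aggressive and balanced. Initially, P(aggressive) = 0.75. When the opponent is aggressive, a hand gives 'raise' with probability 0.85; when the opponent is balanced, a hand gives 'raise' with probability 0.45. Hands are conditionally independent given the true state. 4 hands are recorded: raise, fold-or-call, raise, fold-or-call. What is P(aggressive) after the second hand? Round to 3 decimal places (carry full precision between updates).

After 'raise': P(aggressive) = 0.85·0.7500 / (0.85·0.7500 + 0.45·0.2500) ≈ 0.8500
After 'fold-or-call': P(aggressive) = 0.15·0.8500 / (0.15·0.8500 + 0.55·0.1500) ≈ 0.6071

0.607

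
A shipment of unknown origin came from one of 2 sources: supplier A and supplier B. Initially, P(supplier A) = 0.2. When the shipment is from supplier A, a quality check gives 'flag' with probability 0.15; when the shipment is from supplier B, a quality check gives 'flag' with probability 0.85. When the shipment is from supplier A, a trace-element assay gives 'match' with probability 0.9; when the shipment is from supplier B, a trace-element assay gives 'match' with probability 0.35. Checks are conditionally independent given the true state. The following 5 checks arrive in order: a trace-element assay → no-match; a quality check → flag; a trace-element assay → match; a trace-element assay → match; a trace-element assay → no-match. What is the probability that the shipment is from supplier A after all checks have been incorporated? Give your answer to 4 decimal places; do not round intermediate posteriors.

0.0069

After a trace-element assay='no-match': P(supplier A) = 0.1·0.2000 / (0.1·0.2000 + 0.65·0.8000) ≈ 0.0370
After a quality check='flag': P(supplier A) = 0.15·0.0370 / (0.15·0.0370 + 0.85·0.9630) ≈ 0.0067
After a trace-element assay='match': P(supplier A) = 0.9·0.0067 / (0.9·0.0067 + 0.35·0.9933) ≈ 0.0172
After a trace-element assay='match': P(supplier A) = 0.9·0.0172 / (0.9·0.0172 + 0.35·0.9828) ≈ 0.0430
After a trace-element assay='no-match': P(supplier A) = 0.1·0.0430 / (0.1·0.0430 + 0.65·0.9570) ≈ 0.0069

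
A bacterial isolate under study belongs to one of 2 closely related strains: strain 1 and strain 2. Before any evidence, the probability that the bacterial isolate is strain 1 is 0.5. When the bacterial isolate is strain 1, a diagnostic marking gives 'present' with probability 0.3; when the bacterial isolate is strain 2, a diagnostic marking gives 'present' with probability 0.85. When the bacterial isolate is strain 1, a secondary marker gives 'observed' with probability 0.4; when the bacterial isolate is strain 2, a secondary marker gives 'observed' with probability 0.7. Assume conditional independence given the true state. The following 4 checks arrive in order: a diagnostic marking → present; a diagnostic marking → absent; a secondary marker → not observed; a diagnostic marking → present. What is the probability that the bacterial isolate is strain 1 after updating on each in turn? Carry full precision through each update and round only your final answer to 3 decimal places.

0.538

After a diagnostic marking='present': P(strain 1) = 0.3·0.5000 / (0.3·0.5000 + 0.85·0.5000) ≈ 0.2609
After a diagnostic marking='absent': P(strain 1) = 0.7·0.2609 / (0.7·0.2609 + 0.15·0.7391) ≈ 0.6222
After a secondary marker='not observed': P(strain 1) = 0.6·0.6222 / (0.6·0.6222 + 0.3·0.3778) ≈ 0.7671
After a diagnostic marking='present': P(strain 1) = 0.3·0.7671 / (0.3·0.7671 + 0.85·0.2329) ≈ 0.5376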